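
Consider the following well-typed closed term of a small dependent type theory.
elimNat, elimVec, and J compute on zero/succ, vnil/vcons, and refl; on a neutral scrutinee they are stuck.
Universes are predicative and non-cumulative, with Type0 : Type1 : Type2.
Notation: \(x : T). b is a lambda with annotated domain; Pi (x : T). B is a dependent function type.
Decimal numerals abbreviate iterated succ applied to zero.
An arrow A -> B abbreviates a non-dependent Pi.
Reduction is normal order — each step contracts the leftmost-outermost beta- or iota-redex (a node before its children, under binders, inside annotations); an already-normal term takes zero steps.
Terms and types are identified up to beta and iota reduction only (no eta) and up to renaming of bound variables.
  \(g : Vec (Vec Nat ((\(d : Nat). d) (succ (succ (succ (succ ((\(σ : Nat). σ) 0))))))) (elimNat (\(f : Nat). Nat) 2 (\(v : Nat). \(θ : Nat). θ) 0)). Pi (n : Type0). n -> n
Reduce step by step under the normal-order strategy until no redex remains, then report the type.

reduction (normal order):
  \(g : Vec (Vec Nat ((\(d : Nat). d) (succ (succ (succ (succ ((\(σ : Nat). σ) 0))))))) (elimNat (\(f : Nat). Nat) 2 (\(v : Nat). \(θ : Nat). θ) 0)). Pi (n : Type0). n -> n
  ~> \(g : Vec (Vec Nat (succ (succ (succ (succ ((\(d : Nat). d) 0)))))) (elimNat (\(σ : Nat). Nat) 2 (\(f : Nat). \(v : Nat). v) 0)). Pi (θ : Type0). θ -> θ
  ~> \(g : Vec (Vec Nat 4) (elimNat (\(d : Nat). Nat) 2 (\(σ : Nat). \(f : Nat). f) 0)). Pi (v : Type0). v -> v
  ~> \(g : Vec (Vec Nat 4) 2). Pi (d : Type0). d -> d
inferred type:
  Vec (Vec Nat 4) 2 -> Type1


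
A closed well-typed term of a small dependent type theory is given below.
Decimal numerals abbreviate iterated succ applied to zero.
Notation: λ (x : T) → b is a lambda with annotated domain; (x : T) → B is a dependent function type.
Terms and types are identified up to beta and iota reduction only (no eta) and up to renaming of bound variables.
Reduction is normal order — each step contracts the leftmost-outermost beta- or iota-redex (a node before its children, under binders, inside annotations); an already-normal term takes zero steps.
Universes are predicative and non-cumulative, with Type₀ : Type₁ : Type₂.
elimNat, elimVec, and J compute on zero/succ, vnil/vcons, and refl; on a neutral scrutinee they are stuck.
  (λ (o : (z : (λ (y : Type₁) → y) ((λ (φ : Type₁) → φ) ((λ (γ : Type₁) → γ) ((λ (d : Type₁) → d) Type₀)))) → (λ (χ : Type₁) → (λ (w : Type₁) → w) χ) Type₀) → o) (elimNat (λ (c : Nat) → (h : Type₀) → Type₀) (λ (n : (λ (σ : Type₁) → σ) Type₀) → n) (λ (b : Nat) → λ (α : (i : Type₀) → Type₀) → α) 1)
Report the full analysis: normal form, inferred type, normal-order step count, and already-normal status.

resulting normal form:
  λ (o : Type₀) → o
the term's type:
  (o : Type₀) → Type₀
normal-order step count: 6
already normal: no
first redex: a beta-redex


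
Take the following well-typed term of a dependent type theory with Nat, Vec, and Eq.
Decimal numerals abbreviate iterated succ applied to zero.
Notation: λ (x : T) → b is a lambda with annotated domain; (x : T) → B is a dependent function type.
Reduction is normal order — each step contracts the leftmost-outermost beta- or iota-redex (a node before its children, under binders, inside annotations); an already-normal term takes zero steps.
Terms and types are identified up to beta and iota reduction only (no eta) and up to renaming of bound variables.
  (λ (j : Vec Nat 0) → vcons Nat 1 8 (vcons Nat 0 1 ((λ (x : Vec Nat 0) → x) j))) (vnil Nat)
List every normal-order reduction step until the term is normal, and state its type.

normal-order reduction sequence:
  (λ (j : Vec Nat 0) → vcons Nat 1 8 (vcons Nat 0 1 ((λ (x : Vec Nat 0) → x) j))) (vnil Nat)
  ~> vcons Nat 1 8 (vcons Nat 0 1 ((λ (j : Vec Nat 0) → j) (vnil Nat)))
  ~> vcons Nat 1 8 (vcons Nat 0 1 (vnil Nat))
type:
  Vec Nat 2


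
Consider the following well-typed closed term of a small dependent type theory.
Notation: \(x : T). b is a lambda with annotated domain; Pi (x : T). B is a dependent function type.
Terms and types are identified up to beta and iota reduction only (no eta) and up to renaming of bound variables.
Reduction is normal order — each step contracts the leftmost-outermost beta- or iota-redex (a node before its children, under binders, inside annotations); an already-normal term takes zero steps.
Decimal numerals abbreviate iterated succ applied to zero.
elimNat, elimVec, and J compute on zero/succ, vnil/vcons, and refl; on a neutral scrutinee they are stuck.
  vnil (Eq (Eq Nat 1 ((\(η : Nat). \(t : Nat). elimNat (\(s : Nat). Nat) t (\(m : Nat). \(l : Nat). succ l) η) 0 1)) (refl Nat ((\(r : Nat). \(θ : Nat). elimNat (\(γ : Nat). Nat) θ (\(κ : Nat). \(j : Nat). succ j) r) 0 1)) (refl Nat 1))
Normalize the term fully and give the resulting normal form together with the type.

resulting normal form:
  vnil (Eq (Eq Nat 1 1) (refl Nat 1) (refl Nat 1))
the term's type:
  Vec (Eq (Eq Nat 1 1) (refl Nat 1) (refl Nat 1)) 0
observation: normalization takes exactly 6 steps under the normal-order strategy.


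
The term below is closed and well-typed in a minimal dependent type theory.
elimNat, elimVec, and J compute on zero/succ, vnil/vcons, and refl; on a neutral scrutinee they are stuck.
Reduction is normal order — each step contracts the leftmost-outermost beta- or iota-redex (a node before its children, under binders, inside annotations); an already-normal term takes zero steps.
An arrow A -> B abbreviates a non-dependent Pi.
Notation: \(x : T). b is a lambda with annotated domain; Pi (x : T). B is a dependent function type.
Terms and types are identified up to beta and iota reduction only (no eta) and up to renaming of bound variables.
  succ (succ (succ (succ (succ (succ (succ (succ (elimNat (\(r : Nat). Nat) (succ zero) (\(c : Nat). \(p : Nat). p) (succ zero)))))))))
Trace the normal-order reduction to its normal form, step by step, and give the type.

reduction (normal order):
  succ (succ (succ (succ (succ (succ (succ (succ (elimNat (\(r : Nat). Nat) (succ zero) (\(c : Nat). \(p : Nat). p) (succ zero)))))))))
  ~> succ (succ (succ (succ (succ (succ (succ (succ ((\(r : Nat). \(c : Nat). c) zero (elimNat (\(p : Nat). Nat) (succ zero) (\(o : Nat). \(φ : Nat). φ) zero)))))))))
  ~> succ (succ (succ (succ (succ (succ (succ (succ ((\(r : Nat). r) (elimNat (\(c : Nat). Nat) (succ zero) (\(p : Nat). \(o : Nat). o) zero)))))))))
  ~> succ (succ (succ (succ (succ (succ (succ (succ (elimNat (\(r : Nat). Nat) (succ zero) (\(c : Nat). \(p : Nat). p) zero))))))))
  ~> succ (succ (succ (succ (succ (succ (succ (succ (succ zero))))))))
type:
  Nat


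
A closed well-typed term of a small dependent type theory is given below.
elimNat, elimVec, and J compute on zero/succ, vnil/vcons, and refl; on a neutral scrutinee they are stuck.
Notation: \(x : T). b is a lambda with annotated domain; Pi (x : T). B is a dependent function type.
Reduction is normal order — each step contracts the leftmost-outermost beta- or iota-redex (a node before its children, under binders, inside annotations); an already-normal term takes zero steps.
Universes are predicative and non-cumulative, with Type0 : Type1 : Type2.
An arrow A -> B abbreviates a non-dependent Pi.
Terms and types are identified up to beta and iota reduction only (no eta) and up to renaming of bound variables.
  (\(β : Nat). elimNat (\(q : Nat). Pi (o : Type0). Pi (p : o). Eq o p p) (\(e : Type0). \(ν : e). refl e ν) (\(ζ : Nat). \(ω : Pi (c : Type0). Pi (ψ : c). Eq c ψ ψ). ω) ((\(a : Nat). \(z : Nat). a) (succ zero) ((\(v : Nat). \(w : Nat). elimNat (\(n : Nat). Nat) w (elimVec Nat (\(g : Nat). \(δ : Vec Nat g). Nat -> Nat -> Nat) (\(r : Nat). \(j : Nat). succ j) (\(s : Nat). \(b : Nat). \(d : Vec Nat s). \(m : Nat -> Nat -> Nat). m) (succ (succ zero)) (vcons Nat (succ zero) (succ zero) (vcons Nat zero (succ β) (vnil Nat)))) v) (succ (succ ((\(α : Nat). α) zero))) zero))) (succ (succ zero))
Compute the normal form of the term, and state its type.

reduced normal form:
  \(β : Type0). \(q : β). refl β q
type:
  Pi (β : Type0). Pi (q : β). Eq β q q


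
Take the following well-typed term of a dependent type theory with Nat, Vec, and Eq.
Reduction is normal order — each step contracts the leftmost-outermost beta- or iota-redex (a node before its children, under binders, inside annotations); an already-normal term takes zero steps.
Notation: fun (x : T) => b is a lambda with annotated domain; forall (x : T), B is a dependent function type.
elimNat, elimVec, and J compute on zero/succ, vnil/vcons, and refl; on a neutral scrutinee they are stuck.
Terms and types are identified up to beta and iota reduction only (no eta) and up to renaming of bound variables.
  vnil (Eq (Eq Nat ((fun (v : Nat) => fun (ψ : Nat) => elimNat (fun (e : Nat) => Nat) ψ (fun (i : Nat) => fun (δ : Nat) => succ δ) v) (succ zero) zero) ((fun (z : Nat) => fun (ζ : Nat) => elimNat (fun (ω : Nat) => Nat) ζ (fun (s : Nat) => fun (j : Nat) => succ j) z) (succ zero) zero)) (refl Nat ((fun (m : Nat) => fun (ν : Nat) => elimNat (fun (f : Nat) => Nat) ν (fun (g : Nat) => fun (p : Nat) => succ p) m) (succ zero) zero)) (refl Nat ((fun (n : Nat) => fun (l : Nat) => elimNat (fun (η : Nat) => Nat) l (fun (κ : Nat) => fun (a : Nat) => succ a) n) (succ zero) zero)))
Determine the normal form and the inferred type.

normal form:
  vnil (Eq (Eq Nat (succ zero) (succ zero)) (refl Nat (succ zero)) (refl Nat (succ zero)))
inferred type:
  Vec (Eq (Eq Nat (succ zero) (succ zero)) (refl Nat (succ zero)) (refl Nat (succ zero))) zero


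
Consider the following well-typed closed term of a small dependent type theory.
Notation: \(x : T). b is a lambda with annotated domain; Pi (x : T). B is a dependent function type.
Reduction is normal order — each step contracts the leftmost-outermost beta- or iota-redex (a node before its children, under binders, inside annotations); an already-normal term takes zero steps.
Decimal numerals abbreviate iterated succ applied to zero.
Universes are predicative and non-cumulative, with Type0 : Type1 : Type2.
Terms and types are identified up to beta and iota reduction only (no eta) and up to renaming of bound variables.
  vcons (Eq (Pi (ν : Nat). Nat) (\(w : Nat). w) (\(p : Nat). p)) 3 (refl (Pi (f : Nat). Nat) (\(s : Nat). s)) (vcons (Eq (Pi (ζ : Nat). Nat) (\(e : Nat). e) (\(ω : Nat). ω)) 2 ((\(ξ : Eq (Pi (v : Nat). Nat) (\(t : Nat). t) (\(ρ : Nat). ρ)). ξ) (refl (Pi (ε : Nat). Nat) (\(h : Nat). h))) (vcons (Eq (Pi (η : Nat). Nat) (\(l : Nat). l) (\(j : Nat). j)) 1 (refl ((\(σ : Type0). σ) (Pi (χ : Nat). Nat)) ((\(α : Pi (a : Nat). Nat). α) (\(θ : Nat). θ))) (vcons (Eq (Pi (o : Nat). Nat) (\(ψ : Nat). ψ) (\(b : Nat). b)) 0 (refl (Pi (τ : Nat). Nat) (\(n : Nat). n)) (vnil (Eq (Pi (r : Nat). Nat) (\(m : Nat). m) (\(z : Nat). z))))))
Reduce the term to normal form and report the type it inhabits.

normal form:
  vcons (Eq (Pi (ν : Nat). Nat) (\(w : Nat). w) (\(p : Nat). p)) 3 (refl (Pi (f : Nat). Nat) (\(s : Nat). s)) (vcons (Eq (Pi (ζ : Nat). Nat) (\(e : Nat). e) (\(ω : Nat). ω)) 2 (refl (Pi (ξ : Nat). Nat) (\(v : Nat). v)) (vcons (Eq (Pi (t : Nat). Nat) (\(ρ : Nat). ρ) (\(ε : Nat). ε)) 1 (refl (Pi (h : Nat). Nat) (\(η : Nat). η)) (vcons (Eq (Pi (l : Nat). Nat) (\(j : Nat). j) (\(σ : Nat). σ)) 0 (refl (Pi (χ : Nat). Nat) (\(α : Nat). α)) (vnil (Eq (Pi (a : Nat). Nat) (\(θ : Nat). θ) (\(o : Nat). o))))))
type:
  Vec (Eq (Pi (ν : Nat). Nat) (\(w : Nat). w) (\(p : Nat). p)) 4
observation: the leftmost-outermost redex is a beta-redex, and normalization takes 3 steps.


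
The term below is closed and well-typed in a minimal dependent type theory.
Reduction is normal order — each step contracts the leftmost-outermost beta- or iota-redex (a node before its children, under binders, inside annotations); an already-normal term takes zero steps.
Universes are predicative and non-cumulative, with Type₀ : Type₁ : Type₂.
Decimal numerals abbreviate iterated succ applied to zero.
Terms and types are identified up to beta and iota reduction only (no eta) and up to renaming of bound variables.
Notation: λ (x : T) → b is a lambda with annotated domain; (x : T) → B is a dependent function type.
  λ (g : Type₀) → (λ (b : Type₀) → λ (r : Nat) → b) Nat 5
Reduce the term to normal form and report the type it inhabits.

resulting normal form:
  λ (g : Type₀) → Nat
type:
  (g : Type₀) → Type₀


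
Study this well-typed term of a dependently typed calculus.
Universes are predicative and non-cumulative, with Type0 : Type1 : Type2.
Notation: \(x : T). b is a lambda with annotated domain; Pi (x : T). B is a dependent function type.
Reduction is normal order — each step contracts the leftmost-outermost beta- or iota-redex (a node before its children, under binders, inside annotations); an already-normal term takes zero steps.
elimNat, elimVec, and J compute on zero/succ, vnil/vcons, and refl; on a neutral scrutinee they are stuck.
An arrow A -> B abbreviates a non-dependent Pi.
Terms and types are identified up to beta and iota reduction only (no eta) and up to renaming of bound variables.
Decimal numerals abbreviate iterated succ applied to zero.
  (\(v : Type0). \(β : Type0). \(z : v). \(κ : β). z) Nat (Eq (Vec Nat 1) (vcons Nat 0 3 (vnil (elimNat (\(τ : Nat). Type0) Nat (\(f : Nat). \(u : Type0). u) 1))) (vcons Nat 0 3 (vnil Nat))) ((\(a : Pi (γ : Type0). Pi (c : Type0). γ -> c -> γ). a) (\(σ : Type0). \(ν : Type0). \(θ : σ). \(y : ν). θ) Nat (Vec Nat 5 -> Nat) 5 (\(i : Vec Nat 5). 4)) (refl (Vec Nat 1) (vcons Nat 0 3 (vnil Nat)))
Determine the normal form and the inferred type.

reduced normal form:
  5
type:
  Nat
observation: contracting a beta-redex first, the term normalizes in 9 steps.


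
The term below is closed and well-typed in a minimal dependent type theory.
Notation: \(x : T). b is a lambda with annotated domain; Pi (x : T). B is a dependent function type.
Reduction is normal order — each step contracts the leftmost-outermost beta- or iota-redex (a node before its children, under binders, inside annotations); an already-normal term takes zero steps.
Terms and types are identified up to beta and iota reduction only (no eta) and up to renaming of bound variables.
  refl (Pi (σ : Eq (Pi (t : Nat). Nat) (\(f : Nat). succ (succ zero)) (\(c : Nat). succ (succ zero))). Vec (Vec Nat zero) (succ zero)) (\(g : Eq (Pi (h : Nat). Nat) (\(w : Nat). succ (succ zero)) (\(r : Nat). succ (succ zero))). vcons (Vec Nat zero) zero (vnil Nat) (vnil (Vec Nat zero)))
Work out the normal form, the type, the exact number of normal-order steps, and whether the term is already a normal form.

resulting normal form:
  refl (Pi (σ : Eq (Pi (t : Nat). Nat) (\(f : Nat). succ (succ zero)) (\(c : Nat). succ (succ zero))). Vec (Vec Nat zero) (succ zero)) (\(g : Eq (Pi (h : Nat). Nat) (\(w : Nat). succ (succ zero)) (\(r : Nat). succ (succ zero))). vcons (Vec Nat zero) zero (vnil Nat) (vnil (Vec Nat zero)))
type:
  Eq (Pi (σ : Eq (Pi (t : Nat). Nat) (\(f : Nat). succ (succ zero)) (\(c : Nat). succ (succ zero))). Vec (Vec Nat zero) (succ zero)) (\(g : Eq (Pi (h : Nat). Nat) (\(w : Nat). succ (succ zero)) (\(r : Nat). succ (succ zero))). vcons (Vec Nat zero) zero (vnil Nat) (vnil (Vec Nat zero))) (\(δ : Eq (Pi (j : Nat). Nat) (\(o : Nat). succ (succ zero)) (\(γ : Nat). succ (succ zero))). vcons (Vec Nat zero) zero (vnil Nat) (vnil (Vec Nat zero)))
steps to reach normal form (normal order): 0
started in normal form: yes


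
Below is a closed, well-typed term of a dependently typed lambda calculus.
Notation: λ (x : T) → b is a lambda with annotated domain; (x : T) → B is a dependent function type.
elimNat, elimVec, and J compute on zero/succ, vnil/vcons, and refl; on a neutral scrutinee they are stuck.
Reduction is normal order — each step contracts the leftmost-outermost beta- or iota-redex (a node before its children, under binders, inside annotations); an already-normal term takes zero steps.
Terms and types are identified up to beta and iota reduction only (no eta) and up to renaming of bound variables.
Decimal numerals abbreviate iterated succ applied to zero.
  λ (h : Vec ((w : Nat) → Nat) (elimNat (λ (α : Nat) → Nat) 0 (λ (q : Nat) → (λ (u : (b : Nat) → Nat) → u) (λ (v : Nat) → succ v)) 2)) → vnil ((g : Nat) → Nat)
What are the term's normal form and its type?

normal form:
  λ (h : Vec ((w : Nat) → Nat) 2) → vnil ((α : Nat) → Nat)
the term's type:
  (h : Vec ((w : Nat) → Nat) 2) → Vec ((α : Nat) → Nat) 0
observation: the first redex contracted is an elimNat iota-redex; the normal form is reached in 9 normal-order steps.


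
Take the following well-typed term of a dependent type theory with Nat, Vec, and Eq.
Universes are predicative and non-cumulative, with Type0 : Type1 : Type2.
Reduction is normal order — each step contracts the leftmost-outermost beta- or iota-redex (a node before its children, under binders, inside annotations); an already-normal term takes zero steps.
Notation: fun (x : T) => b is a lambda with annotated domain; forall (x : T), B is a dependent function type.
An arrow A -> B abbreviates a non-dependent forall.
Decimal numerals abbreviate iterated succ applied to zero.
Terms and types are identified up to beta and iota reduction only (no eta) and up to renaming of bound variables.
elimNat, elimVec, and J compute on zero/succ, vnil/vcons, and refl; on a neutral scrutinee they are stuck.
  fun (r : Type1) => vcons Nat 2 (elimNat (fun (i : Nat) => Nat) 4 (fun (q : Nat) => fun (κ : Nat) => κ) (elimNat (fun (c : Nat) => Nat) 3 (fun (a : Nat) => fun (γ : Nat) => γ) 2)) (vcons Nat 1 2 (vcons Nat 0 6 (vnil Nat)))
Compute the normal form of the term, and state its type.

reduced normal form:
  fun (r : Type1) => vcons Nat 2 4 (vcons Nat 1 2 (vcons Nat 0 6 (vnil Nat)))
inferred type:
  Type1 -> Vec Nat 3
observation: contracting an elimNat iota-redex first, the term normalizes in 17 steps.


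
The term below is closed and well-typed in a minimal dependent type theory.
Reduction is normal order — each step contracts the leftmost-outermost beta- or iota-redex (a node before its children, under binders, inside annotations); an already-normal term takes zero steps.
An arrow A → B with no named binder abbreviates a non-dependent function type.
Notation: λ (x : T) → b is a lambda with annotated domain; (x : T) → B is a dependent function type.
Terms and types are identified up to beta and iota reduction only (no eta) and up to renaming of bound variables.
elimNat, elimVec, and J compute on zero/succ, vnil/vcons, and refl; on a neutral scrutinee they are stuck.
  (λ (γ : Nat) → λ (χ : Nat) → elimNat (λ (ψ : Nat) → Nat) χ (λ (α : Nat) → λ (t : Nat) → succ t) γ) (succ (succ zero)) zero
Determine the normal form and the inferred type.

resulting normal form:
  succ (succ zero)
inferred type:
  Nat


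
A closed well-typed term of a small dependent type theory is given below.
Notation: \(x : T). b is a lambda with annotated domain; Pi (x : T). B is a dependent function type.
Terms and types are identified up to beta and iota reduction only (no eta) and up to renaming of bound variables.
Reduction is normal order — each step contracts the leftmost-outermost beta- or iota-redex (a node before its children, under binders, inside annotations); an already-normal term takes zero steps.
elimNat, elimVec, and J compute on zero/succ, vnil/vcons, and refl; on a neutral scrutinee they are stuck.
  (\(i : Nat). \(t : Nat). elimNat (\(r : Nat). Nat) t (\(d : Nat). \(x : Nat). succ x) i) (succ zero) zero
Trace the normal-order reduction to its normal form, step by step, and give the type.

normal-order reduction sequence:
  (\(i : Nat). \(t : Nat). elimNat (\(r : Nat). Nat) t (\(d : Nat). \(x : Nat). succ x) i) (succ zero) zero
  ~> (\(i : Nat). elimNat (\(t : Nat). Nat) i (\(r : Nat). \(d : Nat). succ d) (succ zero)) zero
  ~> elimNat (\(i : Nat). Nat) zero (\(t : Nat). \(r : Nat). succ r) (succ zero)
  ~> (\(i : Nat). \(t : Nat). succ t) zero (elimNat (\(r : Nat). Nat) zero (\(d : Nat). \(x : Nat). succ x) zero)
  ~> (\(i : Nat). succ i) (elimNat (\(t : Nat). Nat) zero (\(r : Nat). \(d : Nat). succ d) zero)
  ~> succ (elimNat (\(i : Nat). Nat) zero (\(t : Nat). \(r : Nat). succ r) zero)
  ~> succ zero
the term's type:
  Nat


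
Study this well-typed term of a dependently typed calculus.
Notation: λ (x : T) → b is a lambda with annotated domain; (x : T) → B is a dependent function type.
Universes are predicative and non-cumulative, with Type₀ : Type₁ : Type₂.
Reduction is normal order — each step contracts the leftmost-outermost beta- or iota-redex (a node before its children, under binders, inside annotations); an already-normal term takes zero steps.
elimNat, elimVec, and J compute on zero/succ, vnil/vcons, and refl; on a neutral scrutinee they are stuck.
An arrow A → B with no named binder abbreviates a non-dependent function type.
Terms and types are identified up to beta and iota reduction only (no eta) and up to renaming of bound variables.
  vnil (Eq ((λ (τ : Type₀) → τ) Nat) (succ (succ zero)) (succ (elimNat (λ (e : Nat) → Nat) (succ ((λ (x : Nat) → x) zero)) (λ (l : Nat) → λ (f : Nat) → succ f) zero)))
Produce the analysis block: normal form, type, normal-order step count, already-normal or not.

normal form:
  vnil (Eq Nat (succ (succ zero)) (succ (succ zero)))
inferred type:
  Vec (Eq Nat (succ (succ zero)) (succ (succ zero))) zero
reduction steps (normal order): 3
started in normal form: no
first contracted redex: a beta-redex


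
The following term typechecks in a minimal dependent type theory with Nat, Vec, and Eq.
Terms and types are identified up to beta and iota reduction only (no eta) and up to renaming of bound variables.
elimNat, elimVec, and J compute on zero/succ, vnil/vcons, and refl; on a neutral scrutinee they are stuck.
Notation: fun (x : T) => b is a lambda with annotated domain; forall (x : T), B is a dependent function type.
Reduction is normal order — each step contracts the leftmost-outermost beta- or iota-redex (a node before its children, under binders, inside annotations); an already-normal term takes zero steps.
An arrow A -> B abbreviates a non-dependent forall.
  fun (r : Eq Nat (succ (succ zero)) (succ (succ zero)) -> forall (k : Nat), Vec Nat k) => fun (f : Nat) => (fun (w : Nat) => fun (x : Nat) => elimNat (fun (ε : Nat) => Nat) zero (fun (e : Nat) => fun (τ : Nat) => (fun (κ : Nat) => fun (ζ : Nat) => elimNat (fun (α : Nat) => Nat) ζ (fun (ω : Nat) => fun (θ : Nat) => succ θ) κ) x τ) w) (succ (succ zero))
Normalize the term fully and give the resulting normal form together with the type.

normal form:
  fun (r : Eq Nat (succ (succ zero)) (succ (succ zero)) -> forall (k : Nat), Vec Nat k) => fun (f : Nat) => fun (w : Nat) => elimNat (fun (x : Nat) => Nat) (elimNat (fun (ε : Nat) => Nat) zero (fun (e : Nat) => fun (τ : Nat) => succ τ) w) (fun (κ : Nat) => fun (ζ : Nat) => succ ζ) w
inferred type:
  (Eq Nat (succ (succ zero)) (succ (succ zero)) -> forall (r : Nat), Vec Nat r) -> Nat -> Nat -> Nat
observation: contracting a beta-redex first, the term normalizes in 12 steps.


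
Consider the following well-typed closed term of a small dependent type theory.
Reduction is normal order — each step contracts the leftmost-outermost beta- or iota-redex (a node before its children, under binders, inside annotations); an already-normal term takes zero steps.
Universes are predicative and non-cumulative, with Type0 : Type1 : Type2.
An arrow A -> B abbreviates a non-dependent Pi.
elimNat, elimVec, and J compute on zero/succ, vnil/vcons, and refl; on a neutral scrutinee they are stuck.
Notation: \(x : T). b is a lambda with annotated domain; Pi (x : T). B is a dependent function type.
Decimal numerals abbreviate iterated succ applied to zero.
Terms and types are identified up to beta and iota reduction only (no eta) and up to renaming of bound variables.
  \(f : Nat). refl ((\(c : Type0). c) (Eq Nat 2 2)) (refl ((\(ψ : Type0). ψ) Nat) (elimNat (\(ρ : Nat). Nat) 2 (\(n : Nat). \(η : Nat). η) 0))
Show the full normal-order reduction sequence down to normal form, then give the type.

reduction (normal order):
  \(f : Nat). refl ((\(c : Type0). c) (Eq Nat 2 2)) (refl ((\(ψ : Type0). ψ) Nat) (elimNat (\(ρ : Nat). Nat) 2 (\(n : Nat). \(η : Nat). η) 0))
  ~> \(f : Nat). refl (Eq Nat 2 2) (refl ((\(c : Type0). c) Nat) (elimNat (\(ψ : Nat). Nat) 2 (\(ρ : Nat). \(n : Nat). n) 0))
  ~> \(f : Nat). refl (Eq Nat 2 2) (refl Nat (elimNat (\(c : Nat). Nat) 2 (\(ψ : Nat). \(ρ : Nat). ρ) 0))
  ~> \(f : Nat). refl (Eq Nat 2 2) (refl Nat 2)
inferred type:
  Nat -> Eq (Eq Nat 2 2) (refl Nat 2) (refl Nat 2)


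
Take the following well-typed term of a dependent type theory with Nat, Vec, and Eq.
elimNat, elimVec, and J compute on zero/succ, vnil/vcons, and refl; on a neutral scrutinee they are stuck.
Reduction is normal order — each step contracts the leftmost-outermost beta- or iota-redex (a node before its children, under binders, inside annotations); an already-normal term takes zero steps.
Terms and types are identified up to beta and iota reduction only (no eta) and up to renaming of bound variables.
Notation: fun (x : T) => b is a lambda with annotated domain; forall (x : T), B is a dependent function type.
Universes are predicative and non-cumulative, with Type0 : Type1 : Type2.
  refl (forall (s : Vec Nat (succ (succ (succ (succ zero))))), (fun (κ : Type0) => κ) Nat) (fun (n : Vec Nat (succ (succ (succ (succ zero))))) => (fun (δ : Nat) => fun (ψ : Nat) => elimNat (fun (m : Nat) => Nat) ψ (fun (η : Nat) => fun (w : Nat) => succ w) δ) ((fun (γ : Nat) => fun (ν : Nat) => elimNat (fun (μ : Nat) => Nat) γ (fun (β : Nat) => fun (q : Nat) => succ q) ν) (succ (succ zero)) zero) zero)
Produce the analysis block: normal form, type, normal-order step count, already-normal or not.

normal form:
  refl (forall (s : Vec Nat (succ (succ (succ (succ zero))))), Nat) (fun (κ : Vec Nat (succ (succ (succ (succ zero))))) => succ (succ zero))
inferred type:
  Eq (forall (s : Vec Nat (succ (succ (succ (succ zero))))), Nat) (fun (κ : Vec Nat (succ (succ (succ (succ zero))))) => succ (succ zero)) (fun (n : Vec Nat (succ (succ (succ (succ zero))))) => succ (succ zero))
reduction steps (normal order): 13
started in normal form: no
first redex: a beta-redex


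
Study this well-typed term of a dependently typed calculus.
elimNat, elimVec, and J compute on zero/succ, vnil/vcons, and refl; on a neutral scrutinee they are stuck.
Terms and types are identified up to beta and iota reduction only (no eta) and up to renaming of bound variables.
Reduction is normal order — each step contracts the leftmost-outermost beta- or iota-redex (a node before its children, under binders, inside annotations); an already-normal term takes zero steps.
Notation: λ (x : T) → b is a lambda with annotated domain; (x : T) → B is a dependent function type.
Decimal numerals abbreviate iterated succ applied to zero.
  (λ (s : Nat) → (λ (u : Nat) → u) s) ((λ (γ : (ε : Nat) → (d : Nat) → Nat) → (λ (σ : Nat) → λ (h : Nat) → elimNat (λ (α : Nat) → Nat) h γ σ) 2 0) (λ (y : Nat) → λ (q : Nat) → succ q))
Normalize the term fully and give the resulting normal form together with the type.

resulting normal form:
  2
type:
  Nat


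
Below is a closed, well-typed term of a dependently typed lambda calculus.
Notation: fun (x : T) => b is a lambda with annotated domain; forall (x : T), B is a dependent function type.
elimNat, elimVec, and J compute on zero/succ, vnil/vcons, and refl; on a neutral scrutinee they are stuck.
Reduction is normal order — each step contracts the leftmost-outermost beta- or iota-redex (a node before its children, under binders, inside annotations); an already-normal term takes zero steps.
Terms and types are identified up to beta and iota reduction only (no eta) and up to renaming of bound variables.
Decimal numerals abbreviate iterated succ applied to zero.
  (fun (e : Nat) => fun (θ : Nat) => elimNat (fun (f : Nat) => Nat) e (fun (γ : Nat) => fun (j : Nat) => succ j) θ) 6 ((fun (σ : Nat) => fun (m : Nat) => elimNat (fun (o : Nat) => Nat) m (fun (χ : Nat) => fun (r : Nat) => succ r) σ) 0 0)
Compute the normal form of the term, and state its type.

normal form:
  6
inferred type:
  Nat


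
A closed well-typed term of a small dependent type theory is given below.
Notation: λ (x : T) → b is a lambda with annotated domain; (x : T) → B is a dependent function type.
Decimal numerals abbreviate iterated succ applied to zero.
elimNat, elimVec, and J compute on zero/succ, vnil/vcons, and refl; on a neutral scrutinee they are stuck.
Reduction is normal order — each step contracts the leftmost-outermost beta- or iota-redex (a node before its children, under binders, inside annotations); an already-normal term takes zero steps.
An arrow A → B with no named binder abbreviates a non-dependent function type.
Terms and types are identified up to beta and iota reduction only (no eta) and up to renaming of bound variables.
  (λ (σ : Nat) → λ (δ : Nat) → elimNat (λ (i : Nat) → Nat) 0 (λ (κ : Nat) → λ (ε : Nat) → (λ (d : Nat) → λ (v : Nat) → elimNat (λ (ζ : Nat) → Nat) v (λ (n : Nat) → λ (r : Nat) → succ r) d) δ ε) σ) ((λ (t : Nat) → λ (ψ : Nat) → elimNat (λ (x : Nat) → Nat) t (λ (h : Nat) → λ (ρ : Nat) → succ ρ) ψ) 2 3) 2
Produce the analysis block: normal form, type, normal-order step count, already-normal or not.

normal form:
  10
type:
  Nat
reduction steps (normal order): 39
started in normal form: no
first redex: a beta-redex


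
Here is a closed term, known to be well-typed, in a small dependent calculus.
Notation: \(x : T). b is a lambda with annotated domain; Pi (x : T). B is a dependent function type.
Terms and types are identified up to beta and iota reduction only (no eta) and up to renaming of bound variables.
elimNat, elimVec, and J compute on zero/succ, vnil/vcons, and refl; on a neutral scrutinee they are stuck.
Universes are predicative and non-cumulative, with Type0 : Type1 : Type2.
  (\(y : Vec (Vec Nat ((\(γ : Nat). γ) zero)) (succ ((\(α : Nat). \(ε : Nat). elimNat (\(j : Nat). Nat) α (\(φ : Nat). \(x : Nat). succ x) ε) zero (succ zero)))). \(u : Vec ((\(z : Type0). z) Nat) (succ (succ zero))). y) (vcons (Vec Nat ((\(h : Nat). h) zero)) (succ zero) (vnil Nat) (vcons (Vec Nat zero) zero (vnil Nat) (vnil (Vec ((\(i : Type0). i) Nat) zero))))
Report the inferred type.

inferred type:
  Pi (y : Vec Nat (succ (succ zero))). Vec (Vec Nat zero) (succ (succ zero))


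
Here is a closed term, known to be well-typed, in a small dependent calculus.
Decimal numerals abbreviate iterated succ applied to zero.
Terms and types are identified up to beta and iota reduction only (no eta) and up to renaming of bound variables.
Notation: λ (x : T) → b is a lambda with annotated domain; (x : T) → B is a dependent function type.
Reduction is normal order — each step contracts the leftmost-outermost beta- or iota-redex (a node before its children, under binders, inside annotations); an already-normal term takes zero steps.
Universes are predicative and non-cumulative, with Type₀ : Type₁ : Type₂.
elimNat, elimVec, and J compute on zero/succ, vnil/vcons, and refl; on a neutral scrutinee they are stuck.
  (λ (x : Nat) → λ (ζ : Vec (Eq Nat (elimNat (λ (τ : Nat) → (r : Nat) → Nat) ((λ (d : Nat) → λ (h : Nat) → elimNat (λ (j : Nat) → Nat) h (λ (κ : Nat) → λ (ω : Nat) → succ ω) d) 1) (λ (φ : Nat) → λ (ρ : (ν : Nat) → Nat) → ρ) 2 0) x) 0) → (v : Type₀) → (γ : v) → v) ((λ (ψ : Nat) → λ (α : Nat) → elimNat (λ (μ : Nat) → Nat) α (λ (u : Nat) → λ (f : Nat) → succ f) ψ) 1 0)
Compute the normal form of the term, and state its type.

reduced normal form:
  λ (x : Vec (Eq Nat 1 1) 0) → (ζ : Type₀) → (τ : ζ) → ζ
the term's type:
  (x : Vec (Eq Nat 1 1) 0) → Type₁


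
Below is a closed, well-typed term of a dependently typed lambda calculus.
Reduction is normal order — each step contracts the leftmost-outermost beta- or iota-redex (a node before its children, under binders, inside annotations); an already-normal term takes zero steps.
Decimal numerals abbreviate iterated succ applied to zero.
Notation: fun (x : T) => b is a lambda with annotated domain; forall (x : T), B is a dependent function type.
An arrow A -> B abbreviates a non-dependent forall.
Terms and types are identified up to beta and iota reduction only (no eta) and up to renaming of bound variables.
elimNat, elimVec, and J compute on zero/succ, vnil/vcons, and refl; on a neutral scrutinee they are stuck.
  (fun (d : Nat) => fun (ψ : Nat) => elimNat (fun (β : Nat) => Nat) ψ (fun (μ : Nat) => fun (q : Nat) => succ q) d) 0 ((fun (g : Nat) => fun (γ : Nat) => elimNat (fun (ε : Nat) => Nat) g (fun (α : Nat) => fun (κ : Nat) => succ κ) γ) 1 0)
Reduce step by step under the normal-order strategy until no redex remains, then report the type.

normal-order reduction:
  (fun (d : Nat) => fun (ψ : Nat) => elimNat (fun (β : Nat) => Nat) ψ (fun (μ : Nat) => fun (q : Nat) => succ q) d) 0 ((fun (g : Nat) => fun (γ : Nat) => elimNat (fun (ε : Nat) => Nat) g (fun (α : Nat) => fun (κ : Nat) => succ κ) γ) 1 0)
  ~> (fun (d : Nat) => elimNat (fun (ψ : Nat) => Nat) d (fun (β : Nat) => fun (μ : Nat) => succ μ) 0) ((fun (q : Nat) => fun (g : Nat) => elimNat (fun (γ : Nat) => Nat) q (fun (ε : Nat) => fun (α : Nat) => succ α) g) 1 0)
  ~> elimNat (fun (d : Nat) => Nat) ((fun (ψ : Nat) => fun (β : Nat) => elimNat (fun (μ : Nat) => Nat) ψ (fun (q : Nat) => fun (g : Nat) => succ g) β) 1 0) (fun (γ : Nat) => fun (ε : Nat) => succ ε) 0
  ~> (fun (d : Nat) => fun (ψ : Nat) => elimNat (fun (β : Nat) => Nat) d (fun (μ : Nat) => fun (q : Nat) => succ q) ψ) 1 0
  ~> (fun (d : Nat) => elimNat (fun (ψ : Nat) => Nat) 1 (fun (β : Nat) => fun (μ : Nat) => succ μ) d) 0
  ~> elimNat (fun (d : Nat) => Nat) 1 (fun (ψ : Nat) => fun (β : Nat) => succ β) 0
  ~> 1
inferred type:
  Nat


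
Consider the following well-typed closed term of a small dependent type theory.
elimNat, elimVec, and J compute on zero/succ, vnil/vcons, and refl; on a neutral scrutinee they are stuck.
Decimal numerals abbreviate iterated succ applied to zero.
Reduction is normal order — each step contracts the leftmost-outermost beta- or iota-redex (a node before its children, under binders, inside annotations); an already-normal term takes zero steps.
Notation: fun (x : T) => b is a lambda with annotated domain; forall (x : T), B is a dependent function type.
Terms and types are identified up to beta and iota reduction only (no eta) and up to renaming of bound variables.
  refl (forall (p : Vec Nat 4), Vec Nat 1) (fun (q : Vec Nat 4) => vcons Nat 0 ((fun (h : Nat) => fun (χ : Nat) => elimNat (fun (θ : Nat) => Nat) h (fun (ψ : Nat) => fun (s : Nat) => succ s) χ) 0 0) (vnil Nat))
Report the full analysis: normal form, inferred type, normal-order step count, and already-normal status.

normal form:
  refl (forall (p : Vec Nat 4), Vec Nat 1) (fun (q : Vec Nat 4) => vcons Nat 0 0 (vnil Nat))
the term's type:
  Eq (forall (p : Vec Nat 4), Vec Nat 1) (fun (q : Vec Nat 4) => vcons Nat 0 0 (vnil Nat)) (fun (h : Vec Nat 4) => vcons Nat 0 0 (vnil Nat))
steps to reach normal form (normal order): 3
term was already normal: no
first redex: a beta-redex


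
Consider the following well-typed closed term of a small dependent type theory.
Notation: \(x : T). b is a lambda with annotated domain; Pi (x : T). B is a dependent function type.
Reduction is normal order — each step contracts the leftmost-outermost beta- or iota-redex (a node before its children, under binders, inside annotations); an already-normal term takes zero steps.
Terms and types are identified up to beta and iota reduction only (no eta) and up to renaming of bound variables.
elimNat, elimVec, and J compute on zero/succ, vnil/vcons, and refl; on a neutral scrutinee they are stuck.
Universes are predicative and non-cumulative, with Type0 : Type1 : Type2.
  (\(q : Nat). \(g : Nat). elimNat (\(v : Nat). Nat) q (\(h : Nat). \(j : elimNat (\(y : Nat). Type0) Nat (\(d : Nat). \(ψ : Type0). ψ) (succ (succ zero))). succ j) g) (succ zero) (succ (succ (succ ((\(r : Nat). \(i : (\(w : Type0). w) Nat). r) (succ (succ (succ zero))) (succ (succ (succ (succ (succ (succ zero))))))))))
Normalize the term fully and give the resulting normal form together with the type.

resulting normal form:
  succ (succ (succ (succ (succ (succ (succ zero))))))
inferred type:
  Nat


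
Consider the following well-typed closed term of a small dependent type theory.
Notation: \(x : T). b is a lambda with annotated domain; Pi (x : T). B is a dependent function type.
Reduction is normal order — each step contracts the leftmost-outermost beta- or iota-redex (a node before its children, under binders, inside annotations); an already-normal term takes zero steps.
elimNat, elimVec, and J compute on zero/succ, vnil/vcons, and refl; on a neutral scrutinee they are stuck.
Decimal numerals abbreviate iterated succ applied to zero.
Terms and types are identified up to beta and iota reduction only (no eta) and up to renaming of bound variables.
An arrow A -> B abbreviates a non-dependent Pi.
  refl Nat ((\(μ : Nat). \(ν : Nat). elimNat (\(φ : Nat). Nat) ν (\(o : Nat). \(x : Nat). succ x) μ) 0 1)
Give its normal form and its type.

reduced normal form:
  refl Nat 1
inferred type:
  Eq Nat 1 1
observation: the term reaches its normal form after 3 normal-order steps.


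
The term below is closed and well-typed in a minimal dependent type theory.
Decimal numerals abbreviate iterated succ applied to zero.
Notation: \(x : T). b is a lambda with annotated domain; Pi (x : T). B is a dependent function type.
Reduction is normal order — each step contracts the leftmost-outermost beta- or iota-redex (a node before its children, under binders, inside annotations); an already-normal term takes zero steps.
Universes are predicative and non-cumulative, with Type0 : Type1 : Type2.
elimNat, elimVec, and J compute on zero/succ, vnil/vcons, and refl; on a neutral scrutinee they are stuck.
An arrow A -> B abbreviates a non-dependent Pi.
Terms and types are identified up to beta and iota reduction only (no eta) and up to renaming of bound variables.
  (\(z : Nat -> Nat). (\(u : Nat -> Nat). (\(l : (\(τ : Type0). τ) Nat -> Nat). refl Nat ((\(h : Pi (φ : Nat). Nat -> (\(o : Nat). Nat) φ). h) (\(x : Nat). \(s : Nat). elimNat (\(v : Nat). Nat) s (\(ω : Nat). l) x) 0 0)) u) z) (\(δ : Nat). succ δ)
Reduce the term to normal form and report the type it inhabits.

reduced normal form:
  refl Nat 0
inferred type:
  Eq Nat 0 0


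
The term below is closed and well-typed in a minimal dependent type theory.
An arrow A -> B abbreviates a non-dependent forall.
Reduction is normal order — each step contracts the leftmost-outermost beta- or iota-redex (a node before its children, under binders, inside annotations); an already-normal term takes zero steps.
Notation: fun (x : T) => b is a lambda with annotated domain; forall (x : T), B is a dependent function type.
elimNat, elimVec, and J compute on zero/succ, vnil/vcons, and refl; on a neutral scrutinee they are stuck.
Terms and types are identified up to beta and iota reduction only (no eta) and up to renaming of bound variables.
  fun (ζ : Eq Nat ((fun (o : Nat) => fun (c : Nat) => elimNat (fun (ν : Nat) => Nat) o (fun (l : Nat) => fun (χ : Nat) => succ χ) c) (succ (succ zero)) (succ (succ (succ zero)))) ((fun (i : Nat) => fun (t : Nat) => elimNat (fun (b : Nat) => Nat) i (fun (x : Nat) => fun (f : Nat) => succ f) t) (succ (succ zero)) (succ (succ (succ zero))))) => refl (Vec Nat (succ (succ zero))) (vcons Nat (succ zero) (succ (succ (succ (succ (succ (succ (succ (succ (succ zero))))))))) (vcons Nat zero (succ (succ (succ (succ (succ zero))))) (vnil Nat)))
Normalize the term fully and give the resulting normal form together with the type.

resulting normal form:
  fun (ζ : Eq Nat (succ (succ (succ (succ (succ zero))))) (succ (succ (succ (succ (succ zero)))))) => refl (Vec Nat (succ (succ zero))) (vcons Nat (succ zero) (succ (succ (succ (succ (succ (succ (succ (succ (succ zero))))))))) (vcons Nat zero (succ (succ (succ (succ (succ zero))))) (vnil Nat)))
inferred type:
  Eq Nat (succ (succ (succ (succ (succ zero))))) (succ (succ (succ (succ (succ zero))))) -> Eq (Vec Nat (succ (succ zero))) (vcons Nat (succ zero) (succ (succ (succ (succ (succ (succ (succ (succ (succ zero))))))))) (vcons Nat zero (succ (succ (succ (succ (succ zero))))) (vnil Nat))) (vcons Nat (succ zero) (succ (succ (succ (succ (succ (succ (succ (succ (succ zero))))))))) (vcons Nat zero (succ (succ (succ (succ (succ zero))))) (vnil Nat)))
observation: 24 normal-order steps separate the term from its normal form.
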